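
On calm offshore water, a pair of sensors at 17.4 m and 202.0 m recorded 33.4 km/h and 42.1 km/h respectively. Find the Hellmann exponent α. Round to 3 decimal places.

α ≈ 0.094

Power law: V₂/V₁ = (z₂/z₁)^α ⇒ α = ln(V₂/V₁) / ln(z₂/z₁)
α = ln(42.1/33.4) / ln(202.0/17.4) = ln(1.2605) / ln(11.6092)
  = 0.23149 / 2.45180 = 0.09442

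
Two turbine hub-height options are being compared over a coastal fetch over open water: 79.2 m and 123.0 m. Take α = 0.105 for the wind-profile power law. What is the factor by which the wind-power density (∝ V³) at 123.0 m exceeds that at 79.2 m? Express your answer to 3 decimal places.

Speed ratio: V_B/V_A = (z_B/z_A)^α = (123.0/79.2)^0.105 = (1.5530)^0.105 = 1.04731
Power-density ratio: P_B/P_A = (V_B/V_A)³ = (1.04731)³ = 1.14874

1.149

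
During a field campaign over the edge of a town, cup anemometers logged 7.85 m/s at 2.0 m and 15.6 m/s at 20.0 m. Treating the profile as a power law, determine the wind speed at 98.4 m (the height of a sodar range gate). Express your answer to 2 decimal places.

25.09 m/s

First find α: α = ln(V₂/V₁)/ln(z₂/z₁) = ln(15.6/7.85)/ln(20.0/2.0) = 0.68676/2.30259 = 0.2983
Extrapolate from 20.0 m to 98.4 m: V₃ = 15.6 × (98.4/20.0)^0.2983 = 15.6 × 1.6084 = 25.0903 m/s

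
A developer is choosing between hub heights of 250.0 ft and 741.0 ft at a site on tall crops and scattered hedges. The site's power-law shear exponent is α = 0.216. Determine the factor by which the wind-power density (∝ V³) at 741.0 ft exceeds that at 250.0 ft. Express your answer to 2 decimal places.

2.02

Speed ratio: V_B/V_A = (z_B/z_A)^α = (741.0/250.0)^0.216 = (2.9640)^0.216 = 1.26452
Power-density ratio: P_B/P_A = (V_B/V_A)³ = (1.26452)³ = 2.02198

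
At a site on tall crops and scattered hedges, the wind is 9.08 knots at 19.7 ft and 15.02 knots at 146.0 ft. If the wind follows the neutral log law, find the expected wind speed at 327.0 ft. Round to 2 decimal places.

17.41 knots

Log law: V ∝ ln(z/z₀). From the pair, with r = V₁/V₂ = 0.60453,
ln z₀ = (ln z₁ − r·ln z₂)/(1 − r) = (2.9806 − 0.60453×4.9836)/0.39547 = -0.0812 → z₀ = 0.9220 ft
V₃ = V₁ · ln(z₃/z₀)/ln(z₁/z₀) = 9.08 × 5.8711/3.0618 = 17.4113 knots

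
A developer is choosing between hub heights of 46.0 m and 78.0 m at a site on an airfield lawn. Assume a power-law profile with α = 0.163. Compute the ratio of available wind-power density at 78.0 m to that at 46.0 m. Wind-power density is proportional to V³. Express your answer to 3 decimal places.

1.295

Speed ratio: V_B/V_A = (z_B/z_A)^α = (78.0/46.0)^0.163 = (1.6957)^0.163 = 1.08989
Power-density ratio: P_B/P_A = (V_B/V_A)³ = (1.08989)³ = 1.29463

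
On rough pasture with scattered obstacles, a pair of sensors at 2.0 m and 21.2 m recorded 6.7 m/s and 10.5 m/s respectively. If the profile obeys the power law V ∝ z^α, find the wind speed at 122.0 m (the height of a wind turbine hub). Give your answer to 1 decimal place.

First find α: α = ln(V₂/V₁)/ln(z₂/z₁) = ln(10.5/6.7)/ln(21.2/2.0) = 0.44927/2.36085 = 0.1903
Extrapolate from 21.2 m to 122.0 m: V₃ = 10.5 × (122.0/21.2)^0.1903 = 10.5 × 1.3952 = 14.6494 m/s

14.6 m/s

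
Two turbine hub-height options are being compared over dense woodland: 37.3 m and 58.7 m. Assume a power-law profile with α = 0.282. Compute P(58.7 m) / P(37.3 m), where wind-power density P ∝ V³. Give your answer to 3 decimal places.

1.468

Speed ratio: V_B/V_A = (z_B/z_A)^α = (58.7/37.3)^0.282 = (1.5737)^0.282 = 1.13641
Power-density ratio: P_B/P_A = (V_B/V_A)³ = (1.13641)³ = 1.46758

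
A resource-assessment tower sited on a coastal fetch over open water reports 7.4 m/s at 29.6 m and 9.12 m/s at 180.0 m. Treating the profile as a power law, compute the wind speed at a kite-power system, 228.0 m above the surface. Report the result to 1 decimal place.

First find α: α = ln(V₂/V₁)/ln(z₂/z₁) = ln(9.12/7.4)/ln(180.0/29.6) = 0.20899/1.80518 = 0.1158
Extrapolate from 180.0 m to 228.0 m: V₃ = 9.12 × (228.0/180.0)^0.1158 = 9.12 × 1.0277 = 9.3730 m/s

9.4 m/s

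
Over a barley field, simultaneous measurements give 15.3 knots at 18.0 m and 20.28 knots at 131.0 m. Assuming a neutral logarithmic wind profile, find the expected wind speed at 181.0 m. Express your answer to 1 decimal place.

21.1 knots

Log law: V ∝ ln(z/z₀). From the pair, with r = V₁/V₂ = 0.75444,
ln z₀ = (ln z₁ − r·ln z₂)/(1 − r) = (2.8904 − 0.75444×4.8752)/0.24556 = -3.2076 → z₀ = 0.04045 m
V₃ = V₁ · ln(z₃/z₀)/ln(z₁/z₀) = 15.3 × 8.4061/6.0980 = 21.0912 knots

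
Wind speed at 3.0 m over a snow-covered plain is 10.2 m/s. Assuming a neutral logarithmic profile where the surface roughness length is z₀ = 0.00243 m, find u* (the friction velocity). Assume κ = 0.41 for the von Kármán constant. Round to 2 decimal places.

Log law: V(z) = (u*/κ) · ln(z/z₀) ⇒ u* = κ · V / ln(z/z₀)
u* = 0.41 × 10.2 / ln(3.0/0.00243) = 0.41 × 10.2 / 7.1185
   = 4.1820 / 7.1185 = 0.5875 m/s

u* ≈ 0.59 m/s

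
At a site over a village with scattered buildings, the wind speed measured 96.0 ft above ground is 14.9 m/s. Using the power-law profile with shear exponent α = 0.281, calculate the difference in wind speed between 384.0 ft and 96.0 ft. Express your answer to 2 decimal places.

7.10 m/s

Power law: V₂ = V₁ · (z₂/z₁)^α = 14.9 × (4.0000)^0.281 = 21.9971 m/s
ΔV = 21.9971 − 14.9 = 7.0971 m/s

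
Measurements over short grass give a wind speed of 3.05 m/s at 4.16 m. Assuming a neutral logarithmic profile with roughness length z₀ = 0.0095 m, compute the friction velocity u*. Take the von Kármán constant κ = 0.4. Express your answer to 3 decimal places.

u* ≈ 0.201 m/s

Log law: V(z) = (u*/κ) · ln(z/z₀) ⇒ u* = κ · V / ln(z/z₀)
u* = 0.4 × 3.05 / ln(4.16/0.0095) = 0.4 × 3.05 / 6.0820
   = 1.2200 / 6.0820 = 0.2006 m/s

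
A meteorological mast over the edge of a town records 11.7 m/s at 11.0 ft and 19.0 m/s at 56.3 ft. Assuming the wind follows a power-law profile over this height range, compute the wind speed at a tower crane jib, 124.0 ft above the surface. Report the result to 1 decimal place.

24.0 m/s

First find α: α = ln(V₂/V₁)/ln(z₂/z₁) = ln(19.0/11.7)/ln(56.3/11.0) = 0.48485/1.63280 = 0.2969
Extrapolate from 56.3 ft to 124.0 ft: V₃ = 19.0 × (124.0/56.3)^0.2969 = 19.0 × 1.2642 = 24.0204 m/s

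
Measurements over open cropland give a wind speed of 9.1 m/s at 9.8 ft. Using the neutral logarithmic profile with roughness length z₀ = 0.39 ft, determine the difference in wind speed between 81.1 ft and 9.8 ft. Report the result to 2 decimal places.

5.96 m/s

Log law: V₂ = V₁ · ln(z₂/z₀)/ln(z₁/z₀) = 9.1 × 5.3373/3.2240 = 15.0650 m/s
ΔV = 15.0650 − 9.1 = 5.9650 m/s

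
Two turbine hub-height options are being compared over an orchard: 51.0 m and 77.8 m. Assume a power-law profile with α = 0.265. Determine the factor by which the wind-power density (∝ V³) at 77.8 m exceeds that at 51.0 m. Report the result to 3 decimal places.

Speed ratio: V_B/V_A = (z_B/z_A)^α = (77.8/51.0)^0.265 = (1.5255)^0.265 = 1.11842
Power-density ratio: P_B/P_A = (V_B/V_A)³ = (1.11842)³ = 1.39898

1.399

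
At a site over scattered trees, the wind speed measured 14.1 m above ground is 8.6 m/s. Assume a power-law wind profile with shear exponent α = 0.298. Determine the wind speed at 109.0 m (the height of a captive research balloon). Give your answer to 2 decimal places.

Power-law profile: V₂ = V₁ · (z₂/z₁)^α
V₂ = 8.6 × (109.0/14.1)^0.298 = 8.6 × (7.7305)^0.298
    = 8.6 × 1.8394 = 15.8192 m/s

15.82 m/s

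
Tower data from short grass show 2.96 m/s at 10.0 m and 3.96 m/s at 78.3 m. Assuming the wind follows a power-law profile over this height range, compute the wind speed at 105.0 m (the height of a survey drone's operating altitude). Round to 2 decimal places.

4.13 m/s

First find α: α = ln(V₂/V₁)/ln(z₂/z₁) = ln(3.96/2.96)/ln(78.3/10.0) = 0.29105/2.05796 = 0.1414
Extrapolate from 78.3 m to 105.0 m: V₃ = 3.96 × (105.0/78.3)^0.1414 = 3.96 × 1.0424 = 4.1278 m/s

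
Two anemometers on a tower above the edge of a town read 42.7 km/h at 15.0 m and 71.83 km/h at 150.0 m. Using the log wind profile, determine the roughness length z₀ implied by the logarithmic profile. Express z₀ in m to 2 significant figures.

z₀ ≈ 0.51 m

Log law: V(z) ∝ ln(z/z₀). With r = V₁/V₂ = 42.7/71.83 = 0.59446,
r · ln(z₂/z₀) = ln(z₁/z₀) ⇒ ln z₀ = (ln z₁ − r·ln z₂)/(1 − r)
ln z₀ = (2.70805 − 0.59446×5.01064) / 0.40554 = -0.6672
z₀ = exp(-0.6672) = 0.5132 m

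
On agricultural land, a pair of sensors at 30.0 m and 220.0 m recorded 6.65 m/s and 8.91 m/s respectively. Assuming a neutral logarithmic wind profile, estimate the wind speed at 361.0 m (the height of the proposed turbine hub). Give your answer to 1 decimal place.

Log law: V ∝ ln(z/z₀). From the pair, with r = V₁/V₂ = 0.74635,
ln z₀ = (ln z₁ − r·ln z₂)/(1 − r) = (3.4012 − 0.74635×5.3936)/0.25365 = -2.4615 → z₀ = 0.08531 m
V₃ = V₁ · ln(z₃/z₀)/ln(z₁/z₀) = 6.65 × 8.3504/5.8627 = 9.4718 m/s

9.5 m/s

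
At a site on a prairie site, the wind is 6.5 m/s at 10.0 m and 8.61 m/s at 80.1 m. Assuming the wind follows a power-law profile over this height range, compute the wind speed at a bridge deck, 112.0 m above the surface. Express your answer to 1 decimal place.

9.0 m/s

First find α: α = ln(V₂/V₁)/ln(z₂/z₁) = ln(8.61/6.5)/ln(80.1/10.0) = 0.28112/2.08069 = 0.1351
Extrapolate from 80.1 m to 112.0 m: V₃ = 8.61 × (112.0/80.1)^0.1351 = 8.61 × 1.0463 = 9.0089 m/s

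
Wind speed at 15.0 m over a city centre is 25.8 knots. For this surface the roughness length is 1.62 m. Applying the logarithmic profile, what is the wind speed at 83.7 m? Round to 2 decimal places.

45.73 knots

Log law: V(z) ∝ ln(z/z₀), so V₂/V₁ = ln(z₂/z₀) / ln(z₁/z₀).
ln(83.7/1.62) = 3.9448, ln(15.0/1.62) = 2.2256
V₂ = 25.8 × 3.9448/2.2256 = 25.8 × 1.7725 = 45.7293 knots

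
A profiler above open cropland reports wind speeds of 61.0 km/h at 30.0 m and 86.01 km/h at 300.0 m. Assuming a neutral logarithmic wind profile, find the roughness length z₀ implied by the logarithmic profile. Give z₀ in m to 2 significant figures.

Log law: V(z) ∝ ln(z/z₀). With r = V₁/V₂ = 61.0/86.01 = 0.70922,
r · ln(z₂/z₀) = ln(z₁/z₀) ⇒ ln z₀ = (ln z₁ − r·ln z₂)/(1 − r)
ln z₀ = (3.40120 − 0.70922×5.70378) / 0.29078 = -2.2149
z₀ = exp(-2.2149) = 0.1092 m

z₀ ≈ 0.11 m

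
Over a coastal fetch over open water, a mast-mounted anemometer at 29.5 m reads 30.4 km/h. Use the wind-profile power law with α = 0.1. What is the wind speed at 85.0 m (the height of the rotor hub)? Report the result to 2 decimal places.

33.79 km/h

Power-law profile: V₂ = V₁ · (z₂/z₁)^α
V₂ = 30.4 × (85.0/29.5)^0.1 = 30.4 × (2.8814)^0.1
    = 30.4 × 1.1116 = 33.7935 km/h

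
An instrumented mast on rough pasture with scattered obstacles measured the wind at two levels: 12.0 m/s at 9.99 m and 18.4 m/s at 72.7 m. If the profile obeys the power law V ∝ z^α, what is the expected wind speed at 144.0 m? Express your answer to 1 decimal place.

21.3 m/s

First find α: α = ln(V₂/V₁)/ln(z₂/z₁) = ln(18.4/12.0)/ln(72.7/9.99) = 0.42744/1.98476 = 0.2154
Extrapolate from 72.7 m to 144.0 m: V₃ = 18.4 × (144.0/72.7)^0.2154 = 18.4 × 1.1586 = 21.3179 m/s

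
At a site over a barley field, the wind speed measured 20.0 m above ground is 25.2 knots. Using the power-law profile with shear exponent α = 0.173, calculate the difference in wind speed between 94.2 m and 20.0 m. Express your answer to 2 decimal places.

Power law: V₂ = V₁ · (z₂/z₁)^α = 25.2 × (4.7100)^0.173 = 32.9483 knots
ΔV = 32.9483 − 25.2 = 7.7483 knots

7.75 knots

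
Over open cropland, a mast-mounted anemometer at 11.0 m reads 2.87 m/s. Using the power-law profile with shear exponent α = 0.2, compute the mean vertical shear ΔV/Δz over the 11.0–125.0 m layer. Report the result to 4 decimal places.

0.0158 m/s/m

Power law: V₂ = V₁ · (z₂/z₁)^α = 2.87 × (11.3636)^0.2 = 4.6664 m/s
ΔV/Δz = (4.6664 − 2.87)/(125.0 − 11.0) = 1.7964/114.0000 = 0.01576 m/s/m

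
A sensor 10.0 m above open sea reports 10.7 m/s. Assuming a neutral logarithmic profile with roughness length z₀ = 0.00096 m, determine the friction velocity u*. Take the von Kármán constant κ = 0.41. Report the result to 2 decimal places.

Log law: V(z) = (u*/κ) · ln(z/z₀) ⇒ u* = κ · V / ln(z/z₀)
u* = 0.41 × 10.7 / ln(10.0/0.00096) = 0.41 × 10.7 / 9.2512
   = 4.3870 / 9.2512 = 0.4742 m/s

u* ≈ 0.47 m/s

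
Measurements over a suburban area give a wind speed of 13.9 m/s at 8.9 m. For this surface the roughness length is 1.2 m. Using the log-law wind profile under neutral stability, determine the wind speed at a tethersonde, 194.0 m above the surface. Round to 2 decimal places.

35.28 m/s

Log law: V(z) ∝ ln(z/z₀), so V₂/V₁ = ln(z₂/z₀) / ln(z₁/z₀).
ln(194.0/1.2) = 5.0855, ln(8.9/1.2) = 2.0037
V₂ = 13.9 × 5.0855/2.0037 = 13.9 × 2.5380 = 35.2787 m/s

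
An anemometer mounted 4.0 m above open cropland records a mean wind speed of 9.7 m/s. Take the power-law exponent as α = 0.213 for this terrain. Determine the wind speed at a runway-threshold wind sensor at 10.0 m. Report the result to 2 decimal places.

11.79 m/s

Power-law profile: V₂ = V₁ · (z₂/z₁)^α
V₂ = 9.7 × (10.0/4.0)^0.213 = 9.7 × (2.5000)^0.213
    = 9.7 × 1.2155 = 11.7905 m/s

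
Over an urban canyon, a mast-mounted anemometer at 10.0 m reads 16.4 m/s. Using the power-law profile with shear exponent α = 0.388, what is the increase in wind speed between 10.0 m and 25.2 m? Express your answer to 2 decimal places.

Power law: V₂ = V₁ · (z₂/z₁)^α = 16.4 × (2.5200)^0.388 = 23.4740 m/s
ΔV = 23.4740 − 16.4 = 7.0740 m/s

7.07 m/s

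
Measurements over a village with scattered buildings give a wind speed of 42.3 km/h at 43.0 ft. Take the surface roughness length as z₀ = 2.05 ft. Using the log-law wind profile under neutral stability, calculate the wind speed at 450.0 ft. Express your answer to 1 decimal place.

Log law: V(z) ∝ ln(z/z₀), so V₂/V₁ = ln(z₂/z₀) / ln(z₁/z₀).
ln(450.0/2.05) = 5.3914, ln(43.0/2.05) = 3.0434
V₂ = 42.3 × 5.3914/3.0434 = 42.3 × 1.7715 = 74.9358 km/h

74.9 km/h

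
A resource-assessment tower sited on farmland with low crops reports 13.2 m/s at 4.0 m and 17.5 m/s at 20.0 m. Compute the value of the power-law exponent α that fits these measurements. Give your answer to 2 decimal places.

α ≈ 0.18

Power law: V₂/V₁ = (z₂/z₁)^α ⇒ α = ln(V₂/V₁) / ln(z₂/z₁)
α = ln(17.5/13.2) / ln(20.0/4.0) = ln(1.3258) / ln(5.0000)
  = 0.28198 / 1.60944 = 0.17521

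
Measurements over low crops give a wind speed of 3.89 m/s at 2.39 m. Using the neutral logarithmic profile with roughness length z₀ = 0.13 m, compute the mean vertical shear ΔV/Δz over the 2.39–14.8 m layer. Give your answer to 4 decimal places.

0.1963 m/s/m

Log law: V₂ = V₁ · ln(z₂/z₀)/ln(z₁/z₀) = 3.89 × 4.7348/2.9115 = 6.3261 m/s
ΔV/Δz = (6.3261 − 3.89)/(14.8 − 2.39) = 2.4361/12.4100 = 0.19630 m/s/m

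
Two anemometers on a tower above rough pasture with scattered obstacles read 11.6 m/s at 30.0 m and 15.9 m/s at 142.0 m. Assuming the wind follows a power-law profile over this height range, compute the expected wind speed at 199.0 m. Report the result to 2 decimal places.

17.03 m/s

First find α: α = ln(V₂/V₁)/ln(z₂/z₁) = ln(15.9/11.6)/ln(142.0/30.0) = 0.31531/1.55463 = 0.2028
Extrapolate from 142.0 m to 199.0 m: V₃ = 15.9 × (199.0/142.0)^0.2028 = 15.9 × 1.0708 = 17.0264 m/s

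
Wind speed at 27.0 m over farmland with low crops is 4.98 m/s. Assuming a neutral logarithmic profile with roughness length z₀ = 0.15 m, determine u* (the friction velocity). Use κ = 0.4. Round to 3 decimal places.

u* ≈ 0.384 m/s

Log law: V(z) = (u*/κ) · ln(z/z₀) ⇒ u* = κ · V / ln(z/z₀)
u* = 0.4 × 4.98 / ln(27.0/0.15) = 0.4 × 4.98 / 5.1930
   = 1.9920 / 5.1930 = 0.3836 m/s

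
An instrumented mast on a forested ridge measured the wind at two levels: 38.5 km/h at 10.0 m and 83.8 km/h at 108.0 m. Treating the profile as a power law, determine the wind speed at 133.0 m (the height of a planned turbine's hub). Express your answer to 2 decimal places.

First find α: α = ln(V₂/V₁)/ln(z₂/z₁) = ln(83.8/38.5)/ln(108.0/10.0) = 0.77777/2.37955 = 0.3269
Extrapolate from 108.0 m to 133.0 m: V₃ = 83.8 × (133.0/108.0)^0.3269 = 83.8 × 1.0704 = 89.7018 km/h

89.70 km/h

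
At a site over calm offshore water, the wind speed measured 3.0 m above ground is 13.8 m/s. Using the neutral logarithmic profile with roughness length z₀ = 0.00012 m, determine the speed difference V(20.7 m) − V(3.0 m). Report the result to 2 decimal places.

Log law: V₂ = V₁ · ln(z₂/z₀)/ln(z₁/z₀) = 13.8 × 12.0582/10.1266 = 16.4322 m/s
ΔV = 16.4322 − 13.8 = 2.6322 m/s

2.63 m/s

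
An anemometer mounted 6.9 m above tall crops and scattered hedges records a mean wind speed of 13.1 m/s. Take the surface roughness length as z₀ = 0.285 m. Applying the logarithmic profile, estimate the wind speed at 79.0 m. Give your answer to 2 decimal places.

23.12 m/s

Log law: V(z) ∝ ln(z/z₀), so V₂/V₁ = ln(z₂/z₀) / ln(z₁/z₀).
ln(79.0/0.285) = 5.6247, ln(6.9/0.285) = 3.1868
V₂ = 13.1 × 5.6247/3.1868 = 13.1 × 1.7650 = 23.1216 m/s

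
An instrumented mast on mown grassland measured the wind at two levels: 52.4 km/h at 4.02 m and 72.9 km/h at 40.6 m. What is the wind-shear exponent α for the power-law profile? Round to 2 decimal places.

α ≈ 0.14

Power law: V₂/V₁ = (z₂/z₁)^α ⇒ α = ln(V₂/V₁) / ln(z₂/z₁)
α = ln(72.9/52.4) / ln(40.6/4.02) = ln(1.3912) / ln(10.0995)
  = 0.33018 / 2.31249 = 0.14278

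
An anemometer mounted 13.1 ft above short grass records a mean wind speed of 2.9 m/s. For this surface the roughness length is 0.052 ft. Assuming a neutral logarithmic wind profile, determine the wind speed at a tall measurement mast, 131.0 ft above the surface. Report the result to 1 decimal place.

4.1 m/s

Log law: V(z) ∝ ln(z/z₀), so V₂/V₁ = ln(z₂/z₀) / ln(z₁/z₀).
ln(131.0/0.052) = 7.8317, ln(13.1/0.052) = 5.5291
V₂ = 2.9 × 7.8317/5.5291 = 2.9 × 1.4164 = 4.1077 m/s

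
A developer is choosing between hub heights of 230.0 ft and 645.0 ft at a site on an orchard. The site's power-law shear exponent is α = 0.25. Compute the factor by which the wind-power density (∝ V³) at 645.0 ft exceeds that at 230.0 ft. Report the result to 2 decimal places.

2.17

Speed ratio: V_B/V_A = (z_B/z_A)^α = (645.0/230.0)^0.25 = (2.8043)^0.25 = 1.29407
Power-density ratio: P_B/P_A = (V_B/V_A)³ = (1.29407)³ = 2.16707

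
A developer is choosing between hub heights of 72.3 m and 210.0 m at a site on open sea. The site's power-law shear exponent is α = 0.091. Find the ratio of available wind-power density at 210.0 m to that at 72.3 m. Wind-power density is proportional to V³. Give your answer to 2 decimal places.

Speed ratio: V_B/V_A = (z_B/z_A)^α = (210.0/72.3)^0.091 = (2.9046)^0.091 = 1.10190
Power-density ratio: P_B/P_A = (V_B/V_A)³ = (1.10190)³ = 1.33789

1.34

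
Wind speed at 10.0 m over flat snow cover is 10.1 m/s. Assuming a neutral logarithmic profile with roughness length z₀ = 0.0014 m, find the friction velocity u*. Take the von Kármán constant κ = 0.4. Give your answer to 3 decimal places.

u* ≈ 0.455 m/s

Log law: V(z) = (u*/κ) · ln(z/z₀) ⇒ u* = κ · V / ln(z/z₀)
u* = 0.4 × 10.1 / ln(10.0/0.0014) = 0.4 × 10.1 / 8.8739
   = 4.0400 / 8.8739 = 0.4553 m/s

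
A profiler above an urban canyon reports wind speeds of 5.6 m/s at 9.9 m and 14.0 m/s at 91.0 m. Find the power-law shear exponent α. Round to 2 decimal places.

α ≈ 0.41

Power law: V₂/V₁ = (z₂/z₁)^α ⇒ α = ln(V₂/V₁) / ln(z₂/z₁)
α = ln(14.0/5.6) / ln(91.0/9.9) = ln(2.5000) / ln(9.1919)
  = 0.91629 / 2.21832 = 0.41306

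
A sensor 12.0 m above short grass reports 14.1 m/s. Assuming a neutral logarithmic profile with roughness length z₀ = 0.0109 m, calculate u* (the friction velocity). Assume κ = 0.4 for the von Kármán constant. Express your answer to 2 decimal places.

Log law: V(z) = (u*/κ) · ln(z/z₀) ⇒ u* = κ · V / ln(z/z₀)
u* = 0.4 × 14.1 / ln(12.0/0.0109) = 0.4 × 14.1 / 7.0039
   = 5.6400 / 7.0039 = 0.8053 m/s

u* ≈ 0.81 m/s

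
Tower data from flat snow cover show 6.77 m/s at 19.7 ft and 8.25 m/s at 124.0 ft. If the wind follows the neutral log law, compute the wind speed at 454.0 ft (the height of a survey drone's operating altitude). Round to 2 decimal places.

Log law: V ∝ ln(z/z₀). From the pair, with r = V₁/V₂ = 0.82061,
ln z₀ = (ln z₁ − r·ln z₂)/(1 − r) = (2.9806 − 0.82061×4.8203)/0.17939 = -5.4346 → z₀ = 0.004363 ft
V₃ = V₁ · ln(z₃/z₀)/ln(z₁/z₀) = 6.77 × 11.5527/8.4152 = 9.2941 m/s

9.29 m/s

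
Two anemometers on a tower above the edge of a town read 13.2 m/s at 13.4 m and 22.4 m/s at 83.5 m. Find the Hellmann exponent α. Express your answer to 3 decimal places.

Power law: V₂/V₁ = (z₂/z₁)^α ⇒ α = ln(V₂/V₁) / ln(z₂/z₁)
α = ln(22.4/13.2) / ln(83.5/13.4) = ln(1.6970) / ln(6.2313)
  = 0.52884 / 1.82959 = 0.28905

α ≈ 0.289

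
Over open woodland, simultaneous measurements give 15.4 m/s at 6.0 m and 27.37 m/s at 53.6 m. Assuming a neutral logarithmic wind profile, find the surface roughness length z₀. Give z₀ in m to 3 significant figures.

Log law: V(z) ∝ ln(z/z₀). With r = V₁/V₂ = 15.4/27.37 = 0.56266,
r · ln(z₂/z₀) = ln(z₁/z₀) ⇒ ln z₀ = (ln z₁ − r·ln z₂)/(1 − r)
ln z₀ = (1.79176 − 0.56266×3.98155) / 0.43734 = -1.0255
z₀ = exp(-1.0255) = 0.3586 m

z₀ ≈ 0.359 m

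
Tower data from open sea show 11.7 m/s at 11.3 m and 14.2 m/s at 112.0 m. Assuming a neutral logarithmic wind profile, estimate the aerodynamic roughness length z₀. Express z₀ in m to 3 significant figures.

z₀ ≈ 0.000246 m

Log law: V(z) ∝ ln(z/z₀). With r = V₁/V₂ = 11.7/14.2 = 0.82394,
r · ln(z₂/z₀) = ln(z₁/z₀) ⇒ ln z₀ = (ln z₁ − r·ln z₂)/(1 − r)
ln z₀ = (2.42480 − 0.82394×4.71850) / 0.17606 = -8.3097
z₀ = exp(-8.3097) = 0.0002461 m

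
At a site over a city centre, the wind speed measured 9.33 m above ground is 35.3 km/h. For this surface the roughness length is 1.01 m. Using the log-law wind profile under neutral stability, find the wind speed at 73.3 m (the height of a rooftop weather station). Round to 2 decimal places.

68.03 km/h

Log law: V(z) ∝ ln(z/z₀), so V₂/V₁ = ln(z₂/z₀) / ln(z₁/z₀).
ln(73.3/1.01) = 4.2846, ln(9.33/1.01) = 2.2233
V₂ = 35.3 × 4.2846/2.2233 = 35.3 × 1.9272 = 68.0285 km/h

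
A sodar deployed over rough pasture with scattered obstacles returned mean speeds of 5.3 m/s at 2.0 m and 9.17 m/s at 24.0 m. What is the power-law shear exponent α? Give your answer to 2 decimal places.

α ≈ 0.22

Power law: V₂/V₁ = (z₂/z₁)^α ⇒ α = ln(V₂/V₁) / ln(z₂/z₁)
α = ln(9.17/5.3) / ln(24.0/2.0) = ln(1.7302) / ln(12.0000)
  = 0.54823 / 2.48491 = 0.22062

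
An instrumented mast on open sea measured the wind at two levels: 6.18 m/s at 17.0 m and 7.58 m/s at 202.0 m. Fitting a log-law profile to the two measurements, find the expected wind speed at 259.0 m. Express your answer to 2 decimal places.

7.72 m/s

Log law: V ∝ ln(z/z₀). From the pair, with r = V₁/V₂ = 0.81530,
ln z₀ = (ln z₁ − r·ln z₂)/(1 − r) = (2.8332 − 0.81530×5.3083)/0.18470 = -8.0924 → z₀ = 0.0003059 m
V₃ = V₁ · ln(z₃/z₀)/ln(z₁/z₀) = 6.18 × 13.6492/10.9256 = 7.7206 m/s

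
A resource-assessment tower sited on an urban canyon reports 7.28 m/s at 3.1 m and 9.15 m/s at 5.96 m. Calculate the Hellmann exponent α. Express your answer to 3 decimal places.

Power law: V₂/V₁ = (z₂/z₁)^α ⇒ α = ln(V₂/V₁) / ln(z₂/z₁)
α = ln(9.15/7.28) / ln(5.96/3.1) = ln(1.2569) / ln(1.9226)
  = 0.22862 / 0.65367 = 0.34975

α ≈ 0.350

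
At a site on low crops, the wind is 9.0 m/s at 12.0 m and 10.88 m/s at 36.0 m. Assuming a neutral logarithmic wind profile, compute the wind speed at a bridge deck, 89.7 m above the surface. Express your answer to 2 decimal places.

12.44 m/s

Log law: V ∝ ln(z/z₀). From the pair, with r = V₁/V₂ = 0.82721,
ln z₀ = (ln z₁ − r·ln z₂)/(1 − r) = (2.4849 − 0.82721×3.5835)/0.17279 = -2.7744 → z₀ = 0.06239 m
V₃ = V₁ · ln(z₃/z₀)/ln(z₁/z₀) = 9.0 × 7.2709/5.2593 = 12.4423 m/s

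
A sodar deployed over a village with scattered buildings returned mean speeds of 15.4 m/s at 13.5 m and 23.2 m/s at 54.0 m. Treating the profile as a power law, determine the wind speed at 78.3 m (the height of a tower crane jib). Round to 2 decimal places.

First find α: α = ln(V₂/V₁)/ln(z₂/z₁) = ln(23.2/15.4)/ln(54.0/13.5) = 0.40978/1.38629 = 0.2956
Extrapolate from 54.0 m to 78.3 m: V₃ = 23.2 × (78.3/54.0)^0.2956 = 23.2 × 1.1161 = 25.8933 m/s

25.89 m/s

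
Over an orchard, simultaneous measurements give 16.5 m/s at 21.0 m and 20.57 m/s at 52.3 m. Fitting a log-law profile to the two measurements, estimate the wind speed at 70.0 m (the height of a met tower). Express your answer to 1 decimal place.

Log law: V ∝ ln(z/z₀). From the pair, with r = V₁/V₂ = 0.80214,
ln z₀ = (ln z₁ − r·ln z₂)/(1 − r) = (3.0445 − 0.80214×3.9570)/0.19786 = -0.6547 → z₀ = 0.5196 m
V₃ = V₁ · ln(z₃/z₀)/ln(z₁/z₀) = 16.5 × 4.9032/3.6992 = 21.8702 m/s

21.9 m/s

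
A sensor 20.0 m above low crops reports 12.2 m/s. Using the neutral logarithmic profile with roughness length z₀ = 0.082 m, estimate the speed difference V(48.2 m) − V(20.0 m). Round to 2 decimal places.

Log law: V₂ = V₁ · ln(z₂/z₀)/ln(z₁/z₀) = 12.2 × 6.3764/5.4968 = 14.1523 m/s
ΔV = 14.1523 − 12.2 = 1.9523 m/s

1.95 m/s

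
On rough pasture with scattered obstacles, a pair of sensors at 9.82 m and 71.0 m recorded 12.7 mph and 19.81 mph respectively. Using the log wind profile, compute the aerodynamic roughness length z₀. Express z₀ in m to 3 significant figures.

Log law: V(z) ∝ ln(z/z₀). With r = V₁/V₂ = 12.7/19.81 = 0.64109,
r · ln(z₂/z₀) = ln(z₁/z₀) ⇒ ln z₀ = (ln z₁ − r·ln z₂)/(1 − r)
ln z₀ = (2.28442 − 0.64109×4.26268) / 0.35891 = -1.2492
z₀ = exp(-1.2492) = 0.2867 m

z₀ ≈ 0.287 m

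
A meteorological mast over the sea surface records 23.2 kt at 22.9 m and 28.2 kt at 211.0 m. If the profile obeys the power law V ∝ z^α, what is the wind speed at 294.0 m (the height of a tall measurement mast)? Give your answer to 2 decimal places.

First find α: α = ln(V₂/V₁)/ln(z₂/z₁) = ln(28.2/23.2)/ln(211.0/22.9) = 0.19517/2.22072 = 0.0879
Extrapolate from 211.0 m to 294.0 m: V₃ = 28.2 × (294.0/211.0)^0.0879 = 28.2 × 1.0296 = 29.0342 kt

29.03 kt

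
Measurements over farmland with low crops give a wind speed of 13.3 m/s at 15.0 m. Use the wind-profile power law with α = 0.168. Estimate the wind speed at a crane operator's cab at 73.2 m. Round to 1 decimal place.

17.4 m/s

Power-law profile: V₂ = V₁ · (z₂/z₁)^α
V₂ = 13.3 × (73.2/15.0)^0.168 = 13.3 × (4.8800)^0.168
    = 13.3 × 1.3051 = 17.3583 m/s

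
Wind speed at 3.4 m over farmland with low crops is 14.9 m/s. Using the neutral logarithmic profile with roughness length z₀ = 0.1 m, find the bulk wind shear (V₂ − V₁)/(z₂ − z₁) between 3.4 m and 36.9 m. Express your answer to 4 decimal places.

0.3007 m/s/m

Log law: V₂ = V₁ · ln(z₂/z₀)/ln(z₁/z₀) = 14.9 × 5.9108/3.5264 = 24.9750 m/s
ΔV/Δz = (24.9750 − 14.9)/(36.9 − 3.4) = 10.0750/33.5000 = 0.30075 m/s/m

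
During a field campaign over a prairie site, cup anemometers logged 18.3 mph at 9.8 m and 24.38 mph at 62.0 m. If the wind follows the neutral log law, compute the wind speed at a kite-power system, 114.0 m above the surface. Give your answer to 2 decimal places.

26.39 mph

Log law: V ∝ ln(z/z₀). From the pair, with r = V₁/V₂ = 0.75062,
ln z₀ = (ln z₁ − r·ln z₂)/(1 − r) = (2.2824 − 0.75062×4.1271)/0.24938 = -3.2701 → z₀ = 0.03800 m
V₃ = V₁ · ln(z₃/z₀)/ln(z₁/z₀) = 18.3 × 8.0063/5.5525 = 26.3874 mph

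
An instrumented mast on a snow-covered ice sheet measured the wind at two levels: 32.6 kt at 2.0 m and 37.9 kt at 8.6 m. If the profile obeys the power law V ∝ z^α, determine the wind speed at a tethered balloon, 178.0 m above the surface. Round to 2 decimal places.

51.83 kt

First find α: α = ln(V₂/V₁)/ln(z₂/z₁) = ln(37.9/32.6)/ln(8.6/2.0) = 0.15064/1.45862 = 0.1033
Extrapolate from 8.6 m to 178.0 m: V₃ = 37.9 × (178.0/8.6)^0.1033 = 37.9 × 1.3674 = 51.8252 kt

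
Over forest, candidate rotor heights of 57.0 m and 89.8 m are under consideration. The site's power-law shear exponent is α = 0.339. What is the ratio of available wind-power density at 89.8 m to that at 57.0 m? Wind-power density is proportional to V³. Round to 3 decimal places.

Speed ratio: V_B/V_A = (z_B/z_A)^α = (89.8/57.0)^0.339 = (1.5754)^0.339 = 1.16659
Power-density ratio: P_B/P_A = (V_B/V_A)³ = (1.16659)³ = 1.58766

1.588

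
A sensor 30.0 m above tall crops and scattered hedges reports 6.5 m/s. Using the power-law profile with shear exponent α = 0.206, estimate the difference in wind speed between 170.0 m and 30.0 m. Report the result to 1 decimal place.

Power law: V₂ = V₁ · (z₂/z₁)^α = 6.5 × (5.6667)^0.206 = 9.2918 m/s
ΔV = 9.2918 − 6.5 = 2.7918 m/s

2.8 m/s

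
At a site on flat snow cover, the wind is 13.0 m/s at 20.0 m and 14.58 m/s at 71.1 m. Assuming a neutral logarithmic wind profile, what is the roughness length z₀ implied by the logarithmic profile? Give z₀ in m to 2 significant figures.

Log law: V(z) ∝ ln(z/z₀). With r = V₁/V₂ = 13.0/14.58 = 0.89163,
r · ln(z₂/z₀) = ln(z₁/z₀) ⇒ ln z₀ = (ln z₁ − r·ln z₂)/(1 − r)
ln z₀ = (2.99573 − 0.89163×4.26409) / 0.10837 = -7.4401
z₀ = exp(-7.4401) = 0.0005872 m

z₀ ≈ 0.00059 m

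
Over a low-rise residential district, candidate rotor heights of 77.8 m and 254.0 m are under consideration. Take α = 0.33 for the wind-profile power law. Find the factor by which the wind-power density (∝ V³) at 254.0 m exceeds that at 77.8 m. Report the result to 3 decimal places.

3.226

Speed ratio: V_B/V_A = (z_B/z_A)^α = (254.0/77.8)^0.33 = (3.2648)^0.33 = 1.47765
Power-density ratio: P_B/P_A = (V_B/V_A)³ = (1.47765)³ = 3.22638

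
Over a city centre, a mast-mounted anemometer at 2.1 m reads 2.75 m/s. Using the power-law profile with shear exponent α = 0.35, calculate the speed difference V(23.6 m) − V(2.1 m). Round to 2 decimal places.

3.66 m/s

Power law: V₂ = V₁ · (z₂/z₁)^α = 2.75 × (11.2381)^0.35 = 6.4132 m/s
ΔV = 6.4132 − 2.75 = 3.6632 m/s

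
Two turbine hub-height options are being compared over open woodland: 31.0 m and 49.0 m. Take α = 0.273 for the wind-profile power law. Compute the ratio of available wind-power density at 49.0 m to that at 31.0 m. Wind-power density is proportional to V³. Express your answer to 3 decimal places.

Speed ratio: V_B/V_A = (z_B/z_A)^α = (49.0/31.0)^0.273 = (1.5806)^0.273 = 1.13314
Power-density ratio: P_B/P_A = (V_B/V_A)³ = (1.13314)³ = 1.45494

1.455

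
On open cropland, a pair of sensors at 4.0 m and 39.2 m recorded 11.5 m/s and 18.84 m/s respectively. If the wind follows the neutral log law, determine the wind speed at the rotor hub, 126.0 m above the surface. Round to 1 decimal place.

Log law: V ∝ ln(z/z₀). From the pair, with r = V₁/V₂ = 0.61040,
ln z₀ = (ln z₁ − r·ln z₂)/(1 − r) = (1.3863 − 0.61040×3.6687)/0.38960 = -2.1896 → z₀ = 0.1120 m
V₃ = V₁ · ln(z₃/z₀)/ln(z₁/z₀) = 11.5 × 7.0259/3.5759 = 22.5949 m/s

22.6 m/s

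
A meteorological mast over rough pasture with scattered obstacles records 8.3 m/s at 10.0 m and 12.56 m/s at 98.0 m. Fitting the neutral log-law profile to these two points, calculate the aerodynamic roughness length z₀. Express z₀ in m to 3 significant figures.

Log law: V(z) ∝ ln(z/z₀). With r = V₁/V₂ = 8.3/12.56 = 0.66083,
r · ln(z₂/z₀) = ln(z₁/z₀) ⇒ ln z₀ = (ln z₁ − r·ln z₂)/(1 − r)
ln z₀ = (2.30259 − 0.66083×4.58497) / 0.33917 = -2.1443
z₀ = exp(-2.1443) = 0.1171 m

z₀ ≈ 0.117 m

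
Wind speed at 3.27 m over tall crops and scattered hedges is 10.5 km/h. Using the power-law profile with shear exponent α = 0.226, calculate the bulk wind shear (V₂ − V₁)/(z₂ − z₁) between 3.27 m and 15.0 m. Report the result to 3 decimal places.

0.368 km/h/m

Power law: V₂ = V₁ · (z₂/z₁)^α = 10.5 × (4.5872)^0.226 = 14.8149 km/h
ΔV/Δz = (14.8149 − 10.5)/(15.0 − 3.27) = 4.3149/11.7300 = 0.36785 km/h/m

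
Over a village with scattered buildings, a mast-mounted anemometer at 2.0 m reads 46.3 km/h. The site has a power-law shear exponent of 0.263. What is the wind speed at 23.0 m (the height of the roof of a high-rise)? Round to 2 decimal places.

Power-law profile: V₂ = V₁ · (z₂/z₁)^α
V₂ = 46.3 × (23.0/2.0)^0.263 = 46.3 × (11.5000)^0.263
    = 46.3 × 1.9009 = 88.0125 km/h

88.01 km/h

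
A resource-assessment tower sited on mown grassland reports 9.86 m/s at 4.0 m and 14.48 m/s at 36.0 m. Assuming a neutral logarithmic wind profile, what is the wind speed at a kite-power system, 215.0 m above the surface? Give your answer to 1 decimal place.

Log law: V ∝ ln(z/z₀). From the pair, with r = V₁/V₂ = 0.68094,
ln z₀ = (ln z₁ − r·ln z₂)/(1 − r) = (1.3863 − 0.68094×3.5835)/0.31906 = -3.3030 → z₀ = 0.03677 m
V₃ = V₁ · ln(z₃/z₀)/ln(z₁/z₀) = 9.86 × 8.6737/4.6893 = 18.2377 m/s

18.2 m/s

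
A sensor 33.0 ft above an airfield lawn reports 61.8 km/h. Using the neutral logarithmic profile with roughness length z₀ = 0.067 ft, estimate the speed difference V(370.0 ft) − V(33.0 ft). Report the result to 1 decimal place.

Log law: V₂ = V₁ · ln(z₂/z₀)/ln(z₁/z₀) = 61.8 × 8.6166/6.1996 = 85.8937 km/h
ΔV = 85.8937 − 61.8 = 24.0937 km/h

24.1 km/h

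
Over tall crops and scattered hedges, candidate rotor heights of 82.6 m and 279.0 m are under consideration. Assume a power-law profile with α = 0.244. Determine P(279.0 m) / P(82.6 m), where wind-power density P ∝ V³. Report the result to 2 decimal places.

Speed ratio: V_B/V_A = (z_B/z_A)^α = (279.0/82.6)^0.244 = (3.3777)^0.244 = 1.34581
Power-density ratio: P_B/P_A = (V_B/V_A)³ = (1.34581)³ = 2.43755

2.44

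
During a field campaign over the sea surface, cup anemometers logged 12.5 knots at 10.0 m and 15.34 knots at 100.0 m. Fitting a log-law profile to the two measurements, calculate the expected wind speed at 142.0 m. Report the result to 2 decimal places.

15.77 knots

Log law: V ∝ ln(z/z₀). From the pair, with r = V₁/V₂ = 0.81486,
ln z₀ = (ln z₁ − r·ln z₂)/(1 − r) = (2.3026 − 0.81486×4.6052)/0.18514 = -7.8320 → z₀ = 0.0003968 m
V₃ = V₁ · ln(z₃/z₀)/ln(z₁/z₀) = 12.5 × 12.7879/10.1346 = 15.7725 knots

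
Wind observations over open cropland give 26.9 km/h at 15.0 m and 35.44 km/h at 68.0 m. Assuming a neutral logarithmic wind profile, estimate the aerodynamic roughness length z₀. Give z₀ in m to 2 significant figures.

z₀ ≈ 0.13 m

Log law: V(z) ∝ ln(z/z₀). With r = V₁/V₂ = 26.9/35.44 = 0.75903,
r · ln(z₂/z₀) = ln(z₁/z₀) ⇒ ln z₀ = (ln z₁ − r·ln z₂)/(1 − r)
ln z₀ = (2.70805 − 0.75903×4.21951) / 0.24097 = -2.0529
z₀ = exp(-2.0529) = 0.1284 m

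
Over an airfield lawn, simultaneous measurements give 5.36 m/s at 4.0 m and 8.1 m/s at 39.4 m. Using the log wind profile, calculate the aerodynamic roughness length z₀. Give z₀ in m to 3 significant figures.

z₀ ≈ 0.0456 m

Log law: V(z) ∝ ln(z/z₀). With r = V₁/V₂ = 5.36/8.1 = 0.66173,
r · ln(z₂/z₀) = ln(z₁/z₀) ⇒ ln z₀ = (ln z₁ − r·ln z₂)/(1 − r)
ln z₀ = (1.38629 − 0.66173×3.67377) / 0.33827 = -3.0885
z₀ = exp(-3.0885) = 0.04557 m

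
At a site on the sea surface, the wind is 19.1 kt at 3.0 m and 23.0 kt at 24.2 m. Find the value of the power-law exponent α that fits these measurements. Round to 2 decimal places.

Power law: V₂/V₁ = (z₂/z₁)^α ⇒ α = ln(V₂/V₁) / ln(z₂/z₁)
α = ln(23.0/19.1) / ln(24.2/3.0) = ln(1.2042) / ln(8.0667)
  = 0.18581 / 2.08774 = 0.08900

α ≈ 0.09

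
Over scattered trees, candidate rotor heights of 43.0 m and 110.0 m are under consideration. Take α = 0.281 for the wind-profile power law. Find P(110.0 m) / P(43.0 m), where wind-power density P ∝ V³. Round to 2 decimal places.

Speed ratio: V_B/V_A = (z_B/z_A)^α = (110.0/43.0)^0.281 = (2.5581)^0.281 = 1.30205
Power-density ratio: P_B/P_A = (V_B/V_A)³ = (1.30205)³ = 2.20740

2.21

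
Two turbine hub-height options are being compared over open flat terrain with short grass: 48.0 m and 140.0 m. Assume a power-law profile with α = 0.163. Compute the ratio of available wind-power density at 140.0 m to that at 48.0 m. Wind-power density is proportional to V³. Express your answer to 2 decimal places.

Speed ratio: V_B/V_A = (z_B/z_A)^α = (140.0/48.0)^0.163 = (2.9167)^0.163 = 1.19063
Power-density ratio: P_B/P_A = (V_B/V_A)³ = (1.19063)³ = 1.68783

1.69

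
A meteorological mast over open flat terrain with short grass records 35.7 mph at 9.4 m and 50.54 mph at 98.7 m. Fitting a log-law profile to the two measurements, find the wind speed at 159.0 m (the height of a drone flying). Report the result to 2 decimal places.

Log law: V ∝ ln(z/z₀). From the pair, with r = V₁/V₂ = 0.70637,
ln z₀ = (ln z₁ − r·ln z₂)/(1 − r) = (2.2407 − 0.70637×4.5921)/0.29363 = -3.4159 → z₀ = 0.03285 m
V₃ = V₁ · ln(z₃/z₀)/ln(z₁/z₀) = 35.7 × 8.4848/5.6566 = 53.5493 mph

53.55 mph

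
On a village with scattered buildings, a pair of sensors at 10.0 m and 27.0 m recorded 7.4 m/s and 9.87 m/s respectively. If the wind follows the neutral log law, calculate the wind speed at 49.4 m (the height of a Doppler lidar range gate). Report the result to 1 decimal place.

11.4 m/s

Log law: V ∝ ln(z/z₀). From the pair, with r = V₁/V₂ = 0.74975,
ln z₀ = (ln z₁ − r·ln z₂)/(1 − r) = (2.3026 − 0.74975×3.2958)/0.25025 = -0.6731 → z₀ = 0.5101 m
V₃ = V₁ · ln(z₃/z₀)/ln(z₁/z₀) = 7.4 × 4.5731/2.9757 = 11.3723 m/s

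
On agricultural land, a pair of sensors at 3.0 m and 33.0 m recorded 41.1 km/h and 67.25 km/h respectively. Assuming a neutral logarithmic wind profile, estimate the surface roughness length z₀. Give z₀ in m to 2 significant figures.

z₀ ≈ 0.069 m

Log law: V(z) ∝ ln(z/z₀). With r = V₁/V₂ = 41.1/67.25 = 0.61115,
r · ln(z₂/z₀) = ln(z₁/z₀) ⇒ ln z₀ = (ln z₁ − r·ln z₂)/(1 − r)
ln z₀ = (1.09861 − 0.61115×3.49651) / 0.38885 = -2.6702
z₀ = exp(-2.6702) = 0.06924 m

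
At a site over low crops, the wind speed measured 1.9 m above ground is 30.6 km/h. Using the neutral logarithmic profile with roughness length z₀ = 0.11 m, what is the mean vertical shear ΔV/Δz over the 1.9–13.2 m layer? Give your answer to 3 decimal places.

1.842 km/h/m

Log law: V₂ = V₁ · ln(z₂/z₀)/ln(z₁/z₀) = 30.6 × 4.7875/2.8491 = 51.4183 km/h
ΔV/Δz = (51.4183 − 30.6)/(13.2 − 1.9) = 20.8183/11.3000 = 1.84232 km/h/m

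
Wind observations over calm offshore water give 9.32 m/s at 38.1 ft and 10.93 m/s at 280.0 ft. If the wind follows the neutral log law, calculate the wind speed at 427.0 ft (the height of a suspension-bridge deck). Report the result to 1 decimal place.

11.3 m/s

Log law: V ∝ ln(z/z₀). From the pair, with r = V₁/V₂ = 0.85270,
ln z₀ = (ln z₁ − r·ln z₂)/(1 − r) = (3.6402 − 0.85270×5.6348)/0.14730 = -7.9060 → z₀ = 0.0003685 ft
V₃ = V₁ · ln(z₃/z₀)/ln(z₁/z₀) = 9.32 × 13.9628/11.5462 = 11.2706 m/s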